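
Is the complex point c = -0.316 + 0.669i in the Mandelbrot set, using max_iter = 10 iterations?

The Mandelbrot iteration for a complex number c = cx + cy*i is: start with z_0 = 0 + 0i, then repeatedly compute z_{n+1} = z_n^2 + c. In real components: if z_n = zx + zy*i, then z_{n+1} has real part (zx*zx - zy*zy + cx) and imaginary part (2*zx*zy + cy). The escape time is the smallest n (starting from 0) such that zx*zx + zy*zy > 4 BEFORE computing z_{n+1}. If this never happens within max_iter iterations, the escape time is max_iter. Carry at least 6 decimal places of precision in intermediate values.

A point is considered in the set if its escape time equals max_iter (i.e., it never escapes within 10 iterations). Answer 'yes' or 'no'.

z_0 = 0 + 0i, c = -0.3160 + 0.6690i
Iter 1: z = -0.3160 + 0.6690i, |z|^2 = 0.5474
Iter 2: z = -0.6637 + 0.2462i, |z|^2 = 0.5011
Iter 3: z = 0.0639 + 0.3422i, |z|^2 = 0.1212
Iter 4: z = -0.4290 + 0.7127i, |z|^2 = 0.6920
Iter 5: z = -0.6399 + 0.0574i, |z|^2 = 0.4128
Iter 6: z = 0.0902 + 0.5955i, |z|^2 = 0.3627
Iter 7: z = -0.6625 + 0.7764i, |z|^2 = 1.0417
Iter 8: z = -0.4800 + -0.3597i, |z|^2 = 0.3598
Iter 9: z = -0.2150 + 1.0143i, |z|^2 = 1.0750
Did not escape in 10 iterations → in set

Answer: yes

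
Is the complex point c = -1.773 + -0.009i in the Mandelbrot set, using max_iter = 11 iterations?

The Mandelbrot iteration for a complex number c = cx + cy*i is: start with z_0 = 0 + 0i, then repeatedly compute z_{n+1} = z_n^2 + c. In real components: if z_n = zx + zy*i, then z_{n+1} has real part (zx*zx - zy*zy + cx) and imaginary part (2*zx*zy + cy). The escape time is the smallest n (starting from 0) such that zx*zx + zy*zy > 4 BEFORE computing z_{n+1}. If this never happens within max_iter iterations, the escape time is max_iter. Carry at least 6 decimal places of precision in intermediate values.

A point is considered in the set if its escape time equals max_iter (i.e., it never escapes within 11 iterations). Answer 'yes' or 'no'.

z_0 = 0 + 0i, c = -1.7730 + -0.0090i
Iter 1: z = -1.7730 + -0.0090i, |z|^2 = 3.1436
Iter 2: z = 1.3704 + 0.0229i, |z|^2 = 1.8787
Iter 3: z = 0.1046 + 0.0538i, |z|^2 = 0.0138
Iter 4: z = -1.7650 + 0.0023i, |z|^2 = 3.1151
Iter 5: z = 1.3421 + -0.0170i, |z|^2 = 1.8014
Iter 6: z = 0.0278 + -0.0545i, |z|^2 = 0.0037
Iter 7: z = -1.7752 + -0.0120i, |z|^2 = 3.1515
Iter 8: z = 1.3782 + 0.0337i, |z|^2 = 1.9005
Iter 9: z = 0.1253 + 0.0840i, |z|^2 = 0.0227
Iter 10: z = -1.7644 + 0.0120i, |z|^2 = 3.1131
Did not escape in 11 iterations → in set

Answer: yes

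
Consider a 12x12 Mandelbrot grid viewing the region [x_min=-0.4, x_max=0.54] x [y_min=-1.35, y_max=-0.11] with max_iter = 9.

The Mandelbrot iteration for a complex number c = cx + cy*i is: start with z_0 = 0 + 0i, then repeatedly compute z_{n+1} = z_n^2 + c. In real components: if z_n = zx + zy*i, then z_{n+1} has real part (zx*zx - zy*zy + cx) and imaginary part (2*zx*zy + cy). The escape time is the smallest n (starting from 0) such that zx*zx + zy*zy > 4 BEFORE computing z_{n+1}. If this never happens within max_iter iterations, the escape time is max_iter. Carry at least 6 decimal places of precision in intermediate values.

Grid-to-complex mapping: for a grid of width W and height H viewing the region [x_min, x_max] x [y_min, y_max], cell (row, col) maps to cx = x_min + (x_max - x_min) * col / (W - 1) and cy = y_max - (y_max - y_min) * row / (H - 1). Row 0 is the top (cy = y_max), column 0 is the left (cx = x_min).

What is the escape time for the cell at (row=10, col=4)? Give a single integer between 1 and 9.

z_0 = 0 + 0i, c = -0.0582 + -1.2373i
Iter 1: z = -0.0582 + -1.2373i, |z|^2 = 1.5342
Iter 2: z = -1.5856 + -1.0933i, |z|^2 = 3.7096
Iter 3: z = 1.2608 + 2.2299i, |z|^2 = 6.5619
Escaped at iteration 3

Answer: 3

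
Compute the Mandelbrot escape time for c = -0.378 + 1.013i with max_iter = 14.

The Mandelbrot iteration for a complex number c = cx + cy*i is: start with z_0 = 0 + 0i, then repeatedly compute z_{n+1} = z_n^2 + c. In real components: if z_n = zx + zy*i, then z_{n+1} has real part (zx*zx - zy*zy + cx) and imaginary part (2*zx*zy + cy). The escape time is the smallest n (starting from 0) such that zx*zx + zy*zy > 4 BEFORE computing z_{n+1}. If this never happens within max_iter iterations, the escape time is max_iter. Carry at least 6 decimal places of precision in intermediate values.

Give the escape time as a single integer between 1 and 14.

Answer: 4

Derivation:
z_0 = 0 + 0i, c = -0.3780 + 1.0130i
Iter 1: z = -0.3780 + 1.0130i, |z|^2 = 1.1691
Iter 2: z = -1.2613 + 0.2472i, |z|^2 = 1.6519
Iter 3: z = 1.1517 + 0.3895i, |z|^2 = 1.4782
Iter 4: z = 0.7968 + 1.9102i, |z|^2 = 4.2837
Escaped at iteration 4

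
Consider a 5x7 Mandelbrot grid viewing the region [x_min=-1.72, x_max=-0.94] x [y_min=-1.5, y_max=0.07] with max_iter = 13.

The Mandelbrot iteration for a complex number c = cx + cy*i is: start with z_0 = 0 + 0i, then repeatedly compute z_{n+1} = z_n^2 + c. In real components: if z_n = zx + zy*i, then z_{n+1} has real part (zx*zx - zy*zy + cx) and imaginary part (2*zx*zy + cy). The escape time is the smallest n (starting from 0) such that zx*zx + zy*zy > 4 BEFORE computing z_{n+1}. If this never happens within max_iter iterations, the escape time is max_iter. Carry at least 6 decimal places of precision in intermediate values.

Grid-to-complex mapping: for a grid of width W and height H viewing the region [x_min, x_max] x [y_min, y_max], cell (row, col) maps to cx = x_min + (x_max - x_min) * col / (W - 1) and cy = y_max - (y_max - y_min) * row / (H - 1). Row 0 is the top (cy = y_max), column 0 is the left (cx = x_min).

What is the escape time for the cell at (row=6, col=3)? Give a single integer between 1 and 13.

z_0 = 0 + 0i, c = -1.1350 + -1.5000i
Iter 1: z = -1.1350 + -1.5000i, |z|^2 = 3.5382
Iter 2: z = -2.0968 + 1.9050i, |z|^2 = 8.0255
Escaped at iteration 2

Answer: 2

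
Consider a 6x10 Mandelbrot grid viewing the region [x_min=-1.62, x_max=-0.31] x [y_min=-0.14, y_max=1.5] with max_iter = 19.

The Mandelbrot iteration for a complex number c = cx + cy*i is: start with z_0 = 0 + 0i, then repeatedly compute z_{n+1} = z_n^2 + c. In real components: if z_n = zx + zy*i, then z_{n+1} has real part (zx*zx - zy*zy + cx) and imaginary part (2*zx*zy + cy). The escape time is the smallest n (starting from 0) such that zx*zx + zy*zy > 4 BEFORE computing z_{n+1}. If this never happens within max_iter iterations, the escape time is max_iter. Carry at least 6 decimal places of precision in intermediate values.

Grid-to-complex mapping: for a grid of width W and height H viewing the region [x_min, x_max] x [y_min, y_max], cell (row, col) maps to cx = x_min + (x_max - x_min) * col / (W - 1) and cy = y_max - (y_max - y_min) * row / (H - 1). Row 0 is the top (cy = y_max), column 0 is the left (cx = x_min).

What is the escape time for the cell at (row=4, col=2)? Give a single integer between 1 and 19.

z_0 = 0 + 0i, c = -1.0960 + 0.7711i
Iter 1: z = -1.0960 + 0.7711i, |z|^2 = 1.7958
Iter 2: z = -0.4894 + -0.9192i, |z|^2 = 1.0844
Iter 3: z = -1.7014 + 1.6708i, |z|^2 = 5.6861
Escaped at iteration 3

Answer: 3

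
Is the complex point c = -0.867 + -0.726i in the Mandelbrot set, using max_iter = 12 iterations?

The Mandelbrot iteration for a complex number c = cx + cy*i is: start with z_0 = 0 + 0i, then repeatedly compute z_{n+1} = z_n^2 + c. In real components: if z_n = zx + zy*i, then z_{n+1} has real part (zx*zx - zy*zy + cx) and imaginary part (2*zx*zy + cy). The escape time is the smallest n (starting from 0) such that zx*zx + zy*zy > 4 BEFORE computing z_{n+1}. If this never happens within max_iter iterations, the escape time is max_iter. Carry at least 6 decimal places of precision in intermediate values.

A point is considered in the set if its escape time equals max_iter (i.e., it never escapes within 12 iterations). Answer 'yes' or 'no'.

z_0 = 0 + 0i, c = -0.8670 + -0.7260i
Iter 1: z = -0.8670 + -0.7260i, |z|^2 = 1.2788
Iter 2: z = -0.6424 + 0.5329i, |z|^2 = 0.6966
Iter 3: z = -0.7383 + -1.4106i, |z|^2 = 2.5350
Iter 4: z = -2.3118 + 1.3570i, |z|^2 = 7.1857
Escaped at iteration 4

Answer: no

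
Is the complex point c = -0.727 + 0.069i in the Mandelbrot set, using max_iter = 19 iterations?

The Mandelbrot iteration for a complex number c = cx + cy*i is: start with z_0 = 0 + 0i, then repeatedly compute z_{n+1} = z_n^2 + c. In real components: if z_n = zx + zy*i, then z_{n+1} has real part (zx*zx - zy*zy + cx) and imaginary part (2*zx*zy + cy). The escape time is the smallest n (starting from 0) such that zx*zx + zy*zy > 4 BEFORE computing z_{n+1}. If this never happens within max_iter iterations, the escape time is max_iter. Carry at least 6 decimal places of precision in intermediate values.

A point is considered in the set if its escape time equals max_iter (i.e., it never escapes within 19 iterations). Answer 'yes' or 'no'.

Answer: yes

Derivation:
z_0 = 0 + 0i, c = -0.7270 + 0.0690i
Iter 1: z = -0.7270 + 0.0690i, |z|^2 = 0.5333
Iter 2: z = -0.2032 + -0.0313i, |z|^2 = 0.0423
Iter 3: z = -0.6867 + 0.0817i, |z|^2 = 0.4782
Iter 4: z = -0.2622 + -0.0432i, |z|^2 = 0.0706
Iter 5: z = -0.6601 + 0.0917i, |z|^2 = 0.4442
Iter 6: z = -0.2996 + -0.0520i, |z|^2 = 0.0925
Iter 7: z = -0.6399 + 0.1002i, |z|^2 = 0.4196
Iter 8: z = -0.3275 + -0.0592i, |z|^2 = 0.1108
Iter 9: z = -0.6232 + 0.1078i, |z|^2 = 0.4001
Iter 10: z = -0.3502 + -0.0654i, |z|^2 = 0.1269
Iter 11: z = -0.6086 + 0.1148i, |z|^2 = 0.3836
Iter 12: z = -0.3697 + -0.0707i, |z|^2 = 0.1417
Iter 13: z = -0.5953 + 0.1213i, |z|^2 = 0.3691
Iter 14: z = -0.3873 + -0.0754i, |z|^2 = 0.1557
Iter 15: z = -0.5827 + 0.1274i, |z|^2 = 0.3557
Iter 16: z = -0.4037 + -0.0795i, |z|^2 = 0.1693
Iter 17: z = -0.5703 + 0.1332i, |z|^2 = 0.3430
Iter 18: z = -0.4195 + -0.0829i, |z|^2 = 0.1828
Did not escape in 19 iterations → in set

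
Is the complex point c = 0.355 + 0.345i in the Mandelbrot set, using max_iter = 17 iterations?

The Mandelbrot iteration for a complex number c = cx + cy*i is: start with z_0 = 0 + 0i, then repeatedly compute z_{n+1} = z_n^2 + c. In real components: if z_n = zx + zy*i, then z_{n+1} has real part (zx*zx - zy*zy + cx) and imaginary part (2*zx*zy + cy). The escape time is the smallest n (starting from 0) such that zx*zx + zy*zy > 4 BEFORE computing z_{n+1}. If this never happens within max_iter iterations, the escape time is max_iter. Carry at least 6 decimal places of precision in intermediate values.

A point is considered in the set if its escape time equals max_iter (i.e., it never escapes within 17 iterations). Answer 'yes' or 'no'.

z_0 = 0 + 0i, c = 0.3550 + 0.3450i
Iter 1: z = 0.3550 + 0.3450i, |z|^2 = 0.2450
Iter 2: z = 0.3620 + 0.5899i, |z|^2 = 0.4791
Iter 3: z = 0.1380 + 0.7721i, |z|^2 = 0.6152
Iter 4: z = -0.2221 + 0.5581i, |z|^2 = 0.3608
Iter 5: z = 0.0929 + 0.0971i, |z|^2 = 0.0180
Iter 6: z = 0.3542 + 0.3630i, |z|^2 = 0.2572
Iter 7: z = 0.3487 + 0.6022i, |z|^2 = 0.4842
Iter 8: z = 0.1140 + 0.7649i, |z|^2 = 0.5981
Iter 9: z = -0.2171 + 0.5194i, |z|^2 = 0.3169
Iter 10: z = 0.1324 + 0.1195i, |z|^2 = 0.0318
Iter 11: z = 0.3583 + 0.3766i, |z|^2 = 0.2702
Iter 12: z = 0.3415 + 0.6149i, |z|^2 = 0.4947
Iter 13: z = 0.0936 + 0.7649i, |z|^2 = 0.5939
Iter 14: z = -0.2214 + 0.4881i, |z|^2 = 0.2873
Iter 15: z = 0.1657 + 0.1289i, |z|^2 = 0.0441
Iter 16: z = 0.3659 + 0.3877i, |z|^2 = 0.2842
Did not escape in 17 iterations → in set

Answer: yes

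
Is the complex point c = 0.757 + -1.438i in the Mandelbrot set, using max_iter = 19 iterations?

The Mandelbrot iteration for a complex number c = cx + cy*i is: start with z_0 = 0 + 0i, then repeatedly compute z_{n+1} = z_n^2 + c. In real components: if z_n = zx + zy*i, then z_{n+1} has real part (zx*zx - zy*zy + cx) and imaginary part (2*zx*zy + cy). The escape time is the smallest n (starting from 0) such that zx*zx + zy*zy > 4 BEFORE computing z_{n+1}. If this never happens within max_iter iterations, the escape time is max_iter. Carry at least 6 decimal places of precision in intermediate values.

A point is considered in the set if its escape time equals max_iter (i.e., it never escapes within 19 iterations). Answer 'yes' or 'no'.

Answer: no

Derivation:
z_0 = 0 + 0i, c = 0.7570 + -1.4380i
Iter 1: z = 0.7570 + -1.4380i, |z|^2 = 2.6409
Iter 2: z = -0.7378 + -3.6151i, |z|^2 = 13.6135
Escaped at iteration 2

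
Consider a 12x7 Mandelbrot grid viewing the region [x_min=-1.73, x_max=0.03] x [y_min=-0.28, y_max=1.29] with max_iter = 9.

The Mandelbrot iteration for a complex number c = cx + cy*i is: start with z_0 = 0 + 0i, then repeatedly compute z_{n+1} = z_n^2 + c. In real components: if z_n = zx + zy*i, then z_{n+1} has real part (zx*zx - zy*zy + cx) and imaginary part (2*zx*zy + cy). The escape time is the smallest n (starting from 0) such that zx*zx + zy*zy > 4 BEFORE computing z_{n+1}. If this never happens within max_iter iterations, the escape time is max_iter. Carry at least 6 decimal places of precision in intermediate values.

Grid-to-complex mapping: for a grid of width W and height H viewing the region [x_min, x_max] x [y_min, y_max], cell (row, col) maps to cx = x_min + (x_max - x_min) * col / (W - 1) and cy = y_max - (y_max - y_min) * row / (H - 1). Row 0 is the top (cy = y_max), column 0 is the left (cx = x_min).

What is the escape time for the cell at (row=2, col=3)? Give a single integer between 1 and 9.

z_0 = 0 + 0i, c = -1.2500 + 0.7667i
Iter 1: z = -1.2500 + 0.7667i, |z|^2 = 2.1503
Iter 2: z = -0.2753 + -1.1500i, |z|^2 = 1.3983
Iter 3: z = -2.4967 + 1.3998i, |z|^2 = 8.1931
Escaped at iteration 3

Answer: 3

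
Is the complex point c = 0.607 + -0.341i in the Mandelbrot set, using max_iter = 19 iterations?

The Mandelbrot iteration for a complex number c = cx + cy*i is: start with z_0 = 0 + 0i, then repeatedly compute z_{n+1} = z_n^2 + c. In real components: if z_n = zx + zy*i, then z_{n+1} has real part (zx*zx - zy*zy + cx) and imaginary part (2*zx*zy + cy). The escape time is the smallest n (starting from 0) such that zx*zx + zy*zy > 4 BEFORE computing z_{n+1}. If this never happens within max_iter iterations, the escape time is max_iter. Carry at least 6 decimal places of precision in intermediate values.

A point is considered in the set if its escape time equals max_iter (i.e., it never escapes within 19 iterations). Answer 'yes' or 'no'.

Answer: no

Derivation:
z_0 = 0 + 0i, c = 0.6070 + -0.3410i
Iter 1: z = 0.6070 + -0.3410i, |z|^2 = 0.4847
Iter 2: z = 0.8592 + -0.7550i, |z|^2 = 1.3082
Iter 3: z = 0.7752 + -1.6383i, |z|^2 = 3.2849
Iter 4: z = -1.4761 + -2.8810i, |z|^2 = 10.4789
Escaped at iteration 4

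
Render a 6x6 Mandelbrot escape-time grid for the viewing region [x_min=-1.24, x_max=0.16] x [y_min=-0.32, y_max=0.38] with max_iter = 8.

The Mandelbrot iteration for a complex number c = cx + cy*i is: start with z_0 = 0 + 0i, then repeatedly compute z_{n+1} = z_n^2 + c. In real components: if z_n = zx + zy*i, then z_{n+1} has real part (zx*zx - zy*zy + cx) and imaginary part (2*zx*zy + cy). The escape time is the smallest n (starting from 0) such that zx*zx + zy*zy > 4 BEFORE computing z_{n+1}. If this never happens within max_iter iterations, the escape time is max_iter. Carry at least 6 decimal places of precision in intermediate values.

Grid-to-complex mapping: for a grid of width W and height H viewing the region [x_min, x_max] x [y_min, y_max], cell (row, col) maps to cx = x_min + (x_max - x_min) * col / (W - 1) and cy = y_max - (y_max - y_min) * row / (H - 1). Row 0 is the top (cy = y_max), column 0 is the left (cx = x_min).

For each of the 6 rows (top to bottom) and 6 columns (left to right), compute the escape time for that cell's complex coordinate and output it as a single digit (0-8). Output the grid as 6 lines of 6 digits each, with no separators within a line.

(row=0, col=0): c = -1.2400 + 0.3800i → escape time 8
(row=0, col=1): c = -0.9600 + 0.3800i → escape time 7
(row=0, col=2): c = -0.6800 + 0.3800i → escape time 8
(row=0, col=3): c = -0.4000 + 0.3800i → escape time 8
(row=0, col=4): c = -0.1200 + 0.3800i → escape time 8
(row=0, col=5): c = 0.1600 + 0.3800i → escape time 8
(row=1, col=0): c = -1.2400 + 0.2400i → escape time 8
(row=1, col=1): c = -0.9600 + 0.2400i → escape time 8
(row=1, col=2): c = -0.6800 + 0.2400i → escape time 8
(row=1, col=3): c = -0.4000 + 0.2400i → escape time 8
(row=1, col=4): c = -0.1200 + 0.2400i → escape time 8
(row=1, col=5): c = 0.1600 + 0.2400i → escape time 8
(row=2, col=0): c = -1.2400 + 0.1000i → escape time 8
(row=2, col=1): c = -0.9600 + 0.1000i → escape time 8
(row=2, col=2): c = -0.6800 + 0.1000i → escape time 8
(row=2, col=3): c = -0.4000 + 0.1000i → escape time 8
(row=2, col=4): c = -0.1200 + 0.1000i → escape time 8
(row=2, col=5): c = 0.1600 + 0.1000i → escape time 8
(row=3, col=0): c = -1.2400 + -0.0400i → escape time 8
(row=3, col=1): c = -0.9600 + -0.0400i → escape time 8
(row=3, col=2): c = -0.6800 + -0.0400i → escape time 8
(row=3, col=3): c = -0.4000 + -0.0400i → escape time 8
(row=3, col=4): c = -0.1200 + -0.0400i → escape time 8
(row=3, col=5): c = 0.1600 + -0.0400i → escape time 8
(row=4, col=0): c = -1.2400 + -0.1800i → escape time 8
(row=4, col=1): c = -0.9600 + -0.1800i → escape time 8
(row=4, col=2): c = -0.6800 + -0.1800i → escape time 8
(row=4, col=3): c = -0.4000 + -0.1800i → escape time 8
(row=4, col=4): c = -0.1200 + -0.1800i → escape time 8
(row=4, col=5): c = 0.1600 + -0.1800i → escape time 8
(row=5, col=0): c = -1.2400 + -0.3200i → escape time 8
(row=5, col=1): c = -0.9600 + -0.3200i → escape time 8
(row=5, col=2): c = -0.6800 + -0.3200i → escape time 8
(row=5, col=3): c = -0.4000 + -0.3200i → escape time 8
(row=5, col=4): c = -0.1200 + -0.3200i → escape time 8
(row=5, col=5): c = 0.1600 + -0.3200i → escape time 8

Answer: 878888
888888
888888
888888
888888
888888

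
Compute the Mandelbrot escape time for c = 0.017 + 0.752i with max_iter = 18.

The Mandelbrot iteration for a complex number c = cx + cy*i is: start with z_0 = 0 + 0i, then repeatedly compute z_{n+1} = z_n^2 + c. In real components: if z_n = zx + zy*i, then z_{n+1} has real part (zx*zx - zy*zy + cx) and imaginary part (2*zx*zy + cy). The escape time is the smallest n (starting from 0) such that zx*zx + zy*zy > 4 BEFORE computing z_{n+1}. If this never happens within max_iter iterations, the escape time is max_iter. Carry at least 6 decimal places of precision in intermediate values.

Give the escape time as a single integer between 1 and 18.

z_0 = 0 + 0i, c = 0.0170 + 0.7520i
Iter 1: z = 0.0170 + 0.7520i, |z|^2 = 0.5658
Iter 2: z = -0.5482 + 0.7776i, |z|^2 = 0.9052
Iter 3: z = -0.2871 + -0.1005i, |z|^2 = 0.0925
Iter 4: z = 0.0893 + 0.8097i, |z|^2 = 0.6636
Iter 5: z = -0.6307 + 0.8966i, |z|^2 = 1.2017
Iter 6: z = -0.3892 + -0.3790i, |z|^2 = 0.2951
Iter 7: z = 0.0248 + 1.0470i, |z|^2 = 1.0967
Iter 8: z = -1.0785 + 0.8040i, |z|^2 = 1.8096
Iter 9: z = 0.5338 + -0.9822i, |z|^2 = 1.2497
Iter 10: z = -0.6628 + -0.2966i, |z|^2 = 0.5272
Iter 11: z = 0.3683 + 1.1451i, |z|^2 = 1.4470
Iter 12: z = -1.1587 + 1.5955i, |z|^2 = 3.8883
Iter 13: z = -1.1861 + -2.9455i, |z|^2 = 10.0827
Escaped at iteration 13

Answer: 13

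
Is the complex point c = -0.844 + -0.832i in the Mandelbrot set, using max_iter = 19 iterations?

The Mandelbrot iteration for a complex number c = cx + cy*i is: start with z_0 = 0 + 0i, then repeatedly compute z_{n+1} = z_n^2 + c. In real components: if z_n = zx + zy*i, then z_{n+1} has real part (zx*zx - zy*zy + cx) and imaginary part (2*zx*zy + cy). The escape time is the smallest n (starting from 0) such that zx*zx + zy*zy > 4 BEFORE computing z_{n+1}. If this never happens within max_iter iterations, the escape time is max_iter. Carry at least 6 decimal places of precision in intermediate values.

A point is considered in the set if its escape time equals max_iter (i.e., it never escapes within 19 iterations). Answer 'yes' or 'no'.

Answer: no

Derivation:
z_0 = 0 + 0i, c = -0.8440 + -0.8320i
Iter 1: z = -0.8440 + -0.8320i, |z|^2 = 1.4046
Iter 2: z = -0.8239 + 0.5724i, |z|^2 = 1.0065
Iter 3: z = -0.4929 + -1.7752i, |z|^2 = 3.3943
Iter 4: z = -3.7525 + 0.9179i, |z|^2 = 14.9235
Escaped at iteration 4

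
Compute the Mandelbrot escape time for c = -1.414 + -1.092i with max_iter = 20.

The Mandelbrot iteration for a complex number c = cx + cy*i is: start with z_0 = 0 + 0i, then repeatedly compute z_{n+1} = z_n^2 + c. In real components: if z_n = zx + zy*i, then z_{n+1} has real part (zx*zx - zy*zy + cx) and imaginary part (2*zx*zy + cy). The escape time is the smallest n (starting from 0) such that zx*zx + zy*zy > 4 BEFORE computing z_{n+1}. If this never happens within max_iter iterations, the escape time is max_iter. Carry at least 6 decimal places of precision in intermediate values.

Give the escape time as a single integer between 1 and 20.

Answer: 2

Derivation:
z_0 = 0 + 0i, c = -1.4140 + -1.0920i
Iter 1: z = -1.4140 + -1.0920i, |z|^2 = 3.1919
Iter 2: z = -0.6071 + 1.9962i, |z|^2 = 4.3533
Escaped at iteration 2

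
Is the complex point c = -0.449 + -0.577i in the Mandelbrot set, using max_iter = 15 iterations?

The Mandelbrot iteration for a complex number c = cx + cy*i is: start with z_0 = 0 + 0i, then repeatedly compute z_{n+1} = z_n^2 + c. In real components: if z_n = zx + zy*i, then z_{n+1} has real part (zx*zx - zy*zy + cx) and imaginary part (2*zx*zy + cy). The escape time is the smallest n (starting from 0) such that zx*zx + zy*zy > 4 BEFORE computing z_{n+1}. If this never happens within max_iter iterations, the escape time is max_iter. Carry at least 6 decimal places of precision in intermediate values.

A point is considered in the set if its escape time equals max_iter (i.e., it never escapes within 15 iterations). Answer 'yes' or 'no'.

z_0 = 0 + 0i, c = -0.4490 + -0.5770i
Iter 1: z = -0.4490 + -0.5770i, |z|^2 = 0.5345
Iter 2: z = -0.5803 + -0.0589i, |z|^2 = 0.3402
Iter 3: z = -0.1157 + -0.5087i, |z|^2 = 0.2721
Iter 4: z = -0.6944 + -0.4593i, |z|^2 = 0.6931
Iter 5: z = -0.1778 + 0.0609i, |z|^2 = 0.0353
Iter 6: z = -0.4211 + -0.5986i, |z|^2 = 0.5357
Iter 7: z = -0.6301 + -0.0728i, |z|^2 = 0.4023
Iter 8: z = -0.0573 + -0.4852i, |z|^2 = 0.2387
Iter 9: z = -0.6812 + -0.5214i, |z|^2 = 0.7358
Iter 10: z = -0.2568 + 0.1333i, |z|^2 = 0.0837
Iter 11: z = -0.4008 + -0.6455i, |z|^2 = 0.5772
Iter 12: z = -0.7050 + -0.0596i, |z|^2 = 0.5005
Iter 13: z = 0.0444 + -0.4929i, |z|^2 = 0.2450
Iter 14: z = -0.6900 + -0.6208i, |z|^2 = 0.8615
Did not escape in 15 iterations → in set

Answer: yes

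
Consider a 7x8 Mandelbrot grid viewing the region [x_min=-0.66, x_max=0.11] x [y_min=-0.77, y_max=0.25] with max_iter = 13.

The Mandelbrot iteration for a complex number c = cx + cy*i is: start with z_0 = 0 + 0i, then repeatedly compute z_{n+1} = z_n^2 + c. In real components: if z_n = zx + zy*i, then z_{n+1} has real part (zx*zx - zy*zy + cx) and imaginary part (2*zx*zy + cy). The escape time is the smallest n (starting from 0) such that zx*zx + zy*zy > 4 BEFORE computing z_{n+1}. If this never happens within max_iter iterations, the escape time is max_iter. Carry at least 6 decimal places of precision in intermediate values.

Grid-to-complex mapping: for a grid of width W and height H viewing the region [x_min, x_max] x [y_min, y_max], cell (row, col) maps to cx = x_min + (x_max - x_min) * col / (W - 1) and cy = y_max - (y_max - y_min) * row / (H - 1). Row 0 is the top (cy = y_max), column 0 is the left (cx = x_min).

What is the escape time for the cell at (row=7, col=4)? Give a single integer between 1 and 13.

z_0 = 0 + 0i, c = -0.1467 + -0.7700i
Iter 1: z = -0.1467 + -0.7700i, |z|^2 = 0.6144
Iter 2: z = -0.7181 + -0.5441i, |z|^2 = 0.8117
Iter 3: z = 0.0729 + 0.0114i, |z|^2 = 0.0054
Iter 4: z = -0.1415 + -0.7683i, |z|^2 = 0.6104
Iter 5: z = -0.7170 + -0.5526i, |z|^2 = 0.8194
Iter 6: z = 0.0621 + 0.0224i, |z|^2 = 0.0044
Iter 7: z = -0.1433 + -0.7672i, |z|^2 = 0.6092
Iter 8: z = -0.7148 + -0.5501i, |z|^2 = 0.8135
Iter 9: z = 0.0616 + 0.0164i, |z|^2 = 0.0041
Iter 10: z = -0.1431 + -0.7680i, |z|^2 = 0.6103
Iter 11: z = -0.7160 + -0.5501i, |z|^2 = 0.8153
Iter 12: z = 0.0633 + 0.0178i, |z|^2 = 0.0043

Answer: 13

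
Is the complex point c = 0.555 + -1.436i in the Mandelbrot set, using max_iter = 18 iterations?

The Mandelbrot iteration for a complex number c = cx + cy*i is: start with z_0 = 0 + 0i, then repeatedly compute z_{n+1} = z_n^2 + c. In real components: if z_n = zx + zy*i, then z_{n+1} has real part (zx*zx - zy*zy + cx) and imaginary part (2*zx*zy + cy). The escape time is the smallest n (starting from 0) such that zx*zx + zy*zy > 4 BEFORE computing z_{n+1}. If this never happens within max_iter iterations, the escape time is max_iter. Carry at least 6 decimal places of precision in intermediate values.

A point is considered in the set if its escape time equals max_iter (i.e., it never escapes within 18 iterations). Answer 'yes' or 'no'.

Answer: no

Derivation:
z_0 = 0 + 0i, c = 0.5550 + -1.4360i
Iter 1: z = 0.5550 + -1.4360i, |z|^2 = 2.3701
Iter 2: z = -1.1991 + -3.0300i, |z|^2 = 10.6184
Escaped at iteration 2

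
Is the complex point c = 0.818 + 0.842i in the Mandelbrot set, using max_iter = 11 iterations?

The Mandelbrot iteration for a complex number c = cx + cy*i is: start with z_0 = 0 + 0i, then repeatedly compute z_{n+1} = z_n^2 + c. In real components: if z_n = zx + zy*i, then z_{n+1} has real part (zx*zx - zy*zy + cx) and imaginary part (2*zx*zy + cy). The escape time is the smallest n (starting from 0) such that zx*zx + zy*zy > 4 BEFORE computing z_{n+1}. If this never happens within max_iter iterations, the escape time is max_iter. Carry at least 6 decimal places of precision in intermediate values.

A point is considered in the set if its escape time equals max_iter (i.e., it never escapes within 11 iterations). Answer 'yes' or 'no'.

z_0 = 0 + 0i, c = 0.8180 + 0.8420i
Iter 1: z = 0.8180 + 0.8420i, |z|^2 = 1.3781
Iter 2: z = 0.7782 + 2.2195i, |z|^2 = 5.5318
Escaped at iteration 2

Answer: no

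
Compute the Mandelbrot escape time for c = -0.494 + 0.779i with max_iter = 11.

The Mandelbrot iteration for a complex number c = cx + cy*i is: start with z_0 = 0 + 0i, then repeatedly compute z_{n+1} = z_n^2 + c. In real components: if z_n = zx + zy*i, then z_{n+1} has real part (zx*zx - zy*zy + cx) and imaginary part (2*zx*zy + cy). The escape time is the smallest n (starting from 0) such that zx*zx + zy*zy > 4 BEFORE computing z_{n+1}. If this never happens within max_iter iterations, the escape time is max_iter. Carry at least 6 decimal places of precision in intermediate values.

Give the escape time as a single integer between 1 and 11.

z_0 = 0 + 0i, c = -0.4940 + 0.7790i
Iter 1: z = -0.4940 + 0.7790i, |z|^2 = 0.8509
Iter 2: z = -0.8568 + 0.0093i, |z|^2 = 0.7342
Iter 3: z = 0.2400 + 0.7630i, |z|^2 = 0.6398
Iter 4: z = -1.0185 + 1.1453i, |z|^2 = 2.3490
Iter 5: z = -0.7683 + -1.5540i, |z|^2 = 3.0051
Iter 6: z = -2.3187 + 3.1667i, |z|^2 = 15.4041
Escaped at iteration 6

Answer: 6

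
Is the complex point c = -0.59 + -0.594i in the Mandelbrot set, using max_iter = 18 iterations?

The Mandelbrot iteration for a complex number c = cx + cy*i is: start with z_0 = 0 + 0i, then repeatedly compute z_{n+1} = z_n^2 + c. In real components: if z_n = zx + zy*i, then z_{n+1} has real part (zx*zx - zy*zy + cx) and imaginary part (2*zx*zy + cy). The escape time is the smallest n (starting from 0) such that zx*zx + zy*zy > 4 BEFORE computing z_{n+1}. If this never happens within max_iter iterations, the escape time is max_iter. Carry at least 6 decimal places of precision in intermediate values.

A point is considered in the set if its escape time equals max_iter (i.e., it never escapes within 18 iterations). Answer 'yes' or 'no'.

Answer: no

Derivation:
z_0 = 0 + 0i, c = -0.5900 + -0.5940i
Iter 1: z = -0.5900 + -0.5940i, |z|^2 = 0.7009
Iter 2: z = -0.5947 + 0.1069i, |z|^2 = 0.3651
Iter 3: z = -0.2477 + -0.7212i, |z|^2 = 0.5815
Iter 4: z = -1.0487 + -0.2367i, |z|^2 = 1.1559
Iter 5: z = 0.4538 + -0.0975i, |z|^2 = 0.2155
Iter 6: z = -0.3936 + -0.6825i, |z|^2 = 0.6207
Iter 7: z = -0.9009 + -0.0568i, |z|^2 = 0.8149
Iter 8: z = 0.2185 + -0.4917i, |z|^2 = 0.2895
Iter 9: z = -0.7841 + -0.8089i, |z|^2 = 1.2690
Iter 10: z = -0.6295 + 0.6744i, |z|^2 = 0.8511
Iter 11: z = -0.6485 + -1.4431i, |z|^2 = 2.5030
Iter 12: z = -2.2519 + 1.2777i, |z|^2 = 6.7036
Escaped at iteration 12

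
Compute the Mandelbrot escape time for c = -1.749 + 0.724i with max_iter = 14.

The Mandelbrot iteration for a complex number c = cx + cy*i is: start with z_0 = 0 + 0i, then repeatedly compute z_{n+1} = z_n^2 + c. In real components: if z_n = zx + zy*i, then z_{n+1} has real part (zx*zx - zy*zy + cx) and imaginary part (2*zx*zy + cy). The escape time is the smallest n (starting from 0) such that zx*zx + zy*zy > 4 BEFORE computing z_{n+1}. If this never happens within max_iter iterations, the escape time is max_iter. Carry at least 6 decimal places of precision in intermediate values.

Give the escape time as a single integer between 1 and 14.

Answer: 3

Derivation:
z_0 = 0 + 0i, c = -1.7490 + 0.7240i
Iter 1: z = -1.7490 + 0.7240i, |z|^2 = 3.5832
Iter 2: z = 0.7858 + -1.8086i, |z|^2 = 3.8884
Iter 3: z = -4.4023 + -2.1184i, |z|^2 = 23.8683
Escaped at iteration 3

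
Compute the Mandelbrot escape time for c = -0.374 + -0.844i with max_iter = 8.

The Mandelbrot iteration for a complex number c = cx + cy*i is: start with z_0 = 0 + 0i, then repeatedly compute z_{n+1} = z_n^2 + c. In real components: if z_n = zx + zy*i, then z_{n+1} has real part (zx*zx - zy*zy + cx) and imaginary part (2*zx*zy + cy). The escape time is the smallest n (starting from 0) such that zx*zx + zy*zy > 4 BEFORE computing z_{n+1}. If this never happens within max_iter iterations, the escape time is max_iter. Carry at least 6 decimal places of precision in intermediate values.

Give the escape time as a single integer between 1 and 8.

Answer: 6

Derivation:
z_0 = 0 + 0i, c = -0.3740 + -0.8440i
Iter 1: z = -0.3740 + -0.8440i, |z|^2 = 0.8522
Iter 2: z = -0.9465 + -0.2127i, |z|^2 = 0.9410
Iter 3: z = 0.4766 + -0.4414i, |z|^2 = 0.4219
Iter 4: z = -0.3417 + -1.2647i, |z|^2 = 1.7162
Iter 5: z = -1.8567 + 0.0204i, |z|^2 = 3.4477
Iter 6: z = 3.0728 + -0.9197i, |z|^2 = 10.2881
Escaped at iteration 6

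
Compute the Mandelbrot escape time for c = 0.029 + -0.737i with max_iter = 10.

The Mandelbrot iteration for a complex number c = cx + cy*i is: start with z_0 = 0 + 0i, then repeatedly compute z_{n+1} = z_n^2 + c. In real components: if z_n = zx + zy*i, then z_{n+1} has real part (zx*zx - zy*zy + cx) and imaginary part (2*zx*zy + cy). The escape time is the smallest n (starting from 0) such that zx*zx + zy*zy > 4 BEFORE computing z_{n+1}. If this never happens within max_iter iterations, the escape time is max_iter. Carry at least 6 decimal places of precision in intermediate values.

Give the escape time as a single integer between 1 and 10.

z_0 = 0 + 0i, c = 0.0290 + -0.7370i
Iter 1: z = 0.0290 + -0.7370i, |z|^2 = 0.5440
Iter 2: z = -0.5133 + -0.7797i, |z|^2 = 0.8715
Iter 3: z = -0.3155 + 0.0635i, |z|^2 = 0.1036
Iter 4: z = 0.1245 + -0.7771i, |z|^2 = 0.6194
Iter 5: z = -0.5594 + -0.9305i, |z|^2 = 1.1787
Iter 6: z = -0.5239 + 0.3040i, |z|^2 = 0.3669
Iter 7: z = 0.2111 + -1.0555i, |z|^2 = 1.1587
Iter 8: z = -1.0406 + -1.1827i, |z|^2 = 2.4815
Iter 9: z = -0.2869 + 1.7243i, |z|^2 = 3.0556

Answer: 10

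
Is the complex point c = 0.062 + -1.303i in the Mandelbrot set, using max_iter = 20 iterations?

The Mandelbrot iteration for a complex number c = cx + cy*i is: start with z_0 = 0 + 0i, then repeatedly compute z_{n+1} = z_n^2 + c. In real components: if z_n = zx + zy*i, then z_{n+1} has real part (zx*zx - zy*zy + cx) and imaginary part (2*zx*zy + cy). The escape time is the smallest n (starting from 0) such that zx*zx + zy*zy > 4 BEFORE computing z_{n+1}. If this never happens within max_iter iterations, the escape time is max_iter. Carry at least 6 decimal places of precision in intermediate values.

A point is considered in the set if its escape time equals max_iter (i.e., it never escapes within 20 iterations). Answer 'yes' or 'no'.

Answer: no

Derivation:
z_0 = 0 + 0i, c = 0.0620 + -1.3030i
Iter 1: z = 0.0620 + -1.3030i, |z|^2 = 1.7017
Iter 2: z = -1.6320 + -1.4646i, |z|^2 = 4.8083
Escaped at iteration 2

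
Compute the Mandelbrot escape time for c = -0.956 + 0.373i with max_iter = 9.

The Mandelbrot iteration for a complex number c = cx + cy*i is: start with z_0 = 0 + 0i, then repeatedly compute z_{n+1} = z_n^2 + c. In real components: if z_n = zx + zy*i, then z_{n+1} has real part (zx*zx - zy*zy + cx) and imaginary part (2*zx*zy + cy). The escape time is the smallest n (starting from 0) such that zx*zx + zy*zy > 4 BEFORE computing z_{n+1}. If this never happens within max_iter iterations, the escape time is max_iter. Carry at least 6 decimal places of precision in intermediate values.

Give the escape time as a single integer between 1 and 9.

Answer: 7

Derivation:
z_0 = 0 + 0i, c = -0.9560 + 0.3730i
Iter 1: z = -0.9560 + 0.3730i, |z|^2 = 1.0531
Iter 2: z = -0.1812 + -0.3402i, |z|^2 = 0.1486
Iter 3: z = -1.0389 + 0.4963i, |z|^2 = 1.3256
Iter 4: z = -0.1230 + -0.6581i, |z|^2 = 0.4483
Iter 5: z = -1.3740 + 0.5349i, |z|^2 = 2.1741
Iter 6: z = 0.6458 + -1.0969i, |z|^2 = 1.6204
Iter 7: z = -1.7422 + -1.0439i, |z|^2 = 4.1249
Escaped at iteration 7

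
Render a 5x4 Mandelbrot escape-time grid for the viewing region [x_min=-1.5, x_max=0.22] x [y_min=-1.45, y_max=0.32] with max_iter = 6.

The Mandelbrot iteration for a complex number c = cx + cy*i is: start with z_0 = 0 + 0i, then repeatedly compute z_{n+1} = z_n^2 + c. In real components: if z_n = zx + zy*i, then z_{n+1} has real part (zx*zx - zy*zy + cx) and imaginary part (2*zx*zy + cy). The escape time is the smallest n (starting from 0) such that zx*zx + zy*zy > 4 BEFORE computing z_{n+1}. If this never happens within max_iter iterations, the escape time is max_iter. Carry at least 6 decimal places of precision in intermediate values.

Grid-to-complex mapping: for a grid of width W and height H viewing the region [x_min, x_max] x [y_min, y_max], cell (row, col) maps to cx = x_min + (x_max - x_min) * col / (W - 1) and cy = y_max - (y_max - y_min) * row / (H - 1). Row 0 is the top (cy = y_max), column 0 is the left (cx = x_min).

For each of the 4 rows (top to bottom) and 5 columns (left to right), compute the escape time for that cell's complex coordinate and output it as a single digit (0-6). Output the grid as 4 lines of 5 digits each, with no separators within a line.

Answer: 56666
56666
33464
12222

Derivation:
(row=0, col=0): c = -1.5000 + 0.3200i → escape time 5
(row=0, col=1): c = -1.0700 + 0.3200i → escape time 6
(row=0, col=2): c = -0.6400 + 0.3200i → escape time 6
(row=0, col=3): c = -0.2100 + 0.3200i → escape time 6
(row=0, col=4): c = 0.2200 + 0.3200i → escape time 6
(row=1, col=0): c = -1.5000 + -0.2700i → escape time 5
(row=1, col=1): c = -1.0700 + -0.2700i → escape time 6
(row=1, col=2): c = -0.6400 + -0.2700i → escape time 6
(row=1, col=3): c = -0.2100 + -0.2700i → escape time 6
(row=1, col=4): c = 0.2200 + -0.2700i → escape time 6
(row=2, col=0): c = -1.5000 + -0.8600i → escape time 3
(row=2, col=1): c = -1.0700 + -0.8600i → escape time 3
(row=2, col=2): c = -0.6400 + -0.8600i → escape time 4
(row=2, col=3): c = -0.2100 + -0.8600i → escape time 6
(row=2, col=4): c = 0.2200 + -0.8600i → escape time 4
(row=3, col=0): c = -1.5000 + -1.4500i → escape time 1
(row=3, col=1): c = -1.0700 + -1.4500i → escape time 2
(row=3, col=2): c = -0.6400 + -1.4500i → escape time 2
(row=3, col=3): c = -0.2100 + -1.4500i → escape time 2
(row=3, col=4): c = 0.2200 + -1.4500i → escape time 2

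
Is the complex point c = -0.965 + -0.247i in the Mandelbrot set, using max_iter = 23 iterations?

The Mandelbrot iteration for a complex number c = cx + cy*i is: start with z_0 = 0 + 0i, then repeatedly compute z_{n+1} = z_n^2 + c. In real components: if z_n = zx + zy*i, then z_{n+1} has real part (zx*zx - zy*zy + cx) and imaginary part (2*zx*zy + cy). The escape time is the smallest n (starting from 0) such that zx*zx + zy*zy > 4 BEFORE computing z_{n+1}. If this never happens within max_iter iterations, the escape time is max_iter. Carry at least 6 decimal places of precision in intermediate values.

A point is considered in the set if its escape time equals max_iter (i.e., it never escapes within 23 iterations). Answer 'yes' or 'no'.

Answer: yes

Derivation:
z_0 = 0 + 0i, c = -0.9650 + -0.2470i
Iter 1: z = -0.9650 + -0.2470i, |z|^2 = 0.9922
Iter 2: z = -0.0948 + 0.2297i, |z|^2 = 0.0618
Iter 3: z = -1.0088 + -0.2905i, |z|^2 = 1.1021
Iter 4: z = -0.0318 + 0.3392i, |z|^2 = 0.1161
Iter 5: z = -1.0790 + -0.2686i, |z|^2 = 1.2365
Iter 6: z = 0.1272 + 0.3326i, |z|^2 = 0.1268
Iter 7: z = -1.0594 + -0.1624i, |z|^2 = 1.1487
Iter 8: z = 0.1310 + 0.0971i, |z|^2 = 0.0266
Iter 9: z = -0.9573 + -0.2216i, |z|^2 = 0.9654
Iter 10: z = -0.0977 + 0.1772i, |z|^2 = 0.0410
Iter 11: z = -0.9868 + -0.2816i, |z|^2 = 1.0532
Iter 12: z = -0.0705 + 0.3089i, |z|^2 = 0.1004
Iter 13: z = -1.0554 + -0.2905i, |z|^2 = 1.1983
Iter 14: z = 0.0645 + 0.3663i, |z|^2 = 0.1383
Iter 15: z = -1.0950 + -0.1997i, |z|^2 = 1.2389
Iter 16: z = 0.1941 + 0.1904i, |z|^2 = 0.0739
Iter 17: z = -0.9636 + -0.1731i, |z|^2 = 0.9584
Iter 18: z = -0.0665 + 0.0866i, |z|^2 = 0.0119
Iter 19: z = -0.9681 + -0.2585i, |z|^2 = 1.0040
Iter 20: z = -0.0947 + 0.2535i, |z|^2 = 0.0732
Iter 21: z = -1.0203 + -0.2950i, |z|^2 = 1.1281
Iter 22: z = -0.0110 + 0.3550i, |z|^2 = 0.1261
Did not escape in 23 iterations → in set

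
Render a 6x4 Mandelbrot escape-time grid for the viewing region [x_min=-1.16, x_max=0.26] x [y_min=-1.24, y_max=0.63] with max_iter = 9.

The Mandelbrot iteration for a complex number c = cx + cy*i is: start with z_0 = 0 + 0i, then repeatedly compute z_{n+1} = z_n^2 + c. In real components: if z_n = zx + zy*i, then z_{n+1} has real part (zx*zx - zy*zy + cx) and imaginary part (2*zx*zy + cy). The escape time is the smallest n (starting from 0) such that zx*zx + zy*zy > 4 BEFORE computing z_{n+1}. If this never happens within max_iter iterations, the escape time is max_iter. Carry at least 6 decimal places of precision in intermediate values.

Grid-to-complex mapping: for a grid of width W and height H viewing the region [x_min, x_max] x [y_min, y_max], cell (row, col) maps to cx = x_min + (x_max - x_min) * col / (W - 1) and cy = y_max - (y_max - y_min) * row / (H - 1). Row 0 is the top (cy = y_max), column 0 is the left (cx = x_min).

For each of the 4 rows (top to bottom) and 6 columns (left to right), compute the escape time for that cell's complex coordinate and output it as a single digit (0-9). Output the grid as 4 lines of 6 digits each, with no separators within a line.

(row=0, col=0): c = -1.1600 + 0.6300i → escape time 3
(row=0, col=1): c = -0.8760 + 0.6300i → escape time 5
(row=0, col=2): c = -0.5920 + 0.6300i → escape time 9
(row=0, col=3): c = -0.3080 + 0.6300i → escape time 9
(row=0, col=4): c = -0.0240 + 0.6300i → escape time 9
(row=0, col=5): c = 0.2600 + 0.6300i → escape time 9
(row=1, col=0): c = -1.1600 + 0.0067i → escape time 9
(row=1, col=1): c = -0.8760 + 0.0067i → escape time 9
(row=1, col=2): c = -0.5920 + 0.0067i → escape time 9
(row=1, col=3): c = -0.3080 + 0.0067i → escape time 9
(row=1, col=4): c = -0.0240 + 0.0067i → escape time 9
(row=1, col=5): c = 0.2600 + 0.0067i → escape time 9
(row=2, col=0): c = -1.1600 + -0.6167i → escape time 3
(row=2, col=1): c = -0.8760 + -0.6167i → escape time 5
(row=2, col=2): c = -0.5920 + -0.6167i → escape time 9
(row=2, col=3): c = -0.3080 + -0.6167i → escape time 9
(row=2, col=4): c = -0.0240 + -0.6167i → escape time 9
(row=2, col=5): c = 0.2600 + -0.6167i → escape time 9
(row=3, col=0): c = -1.1600 + -1.2400i → escape time 2
(row=3, col=1): c = -0.8760 + -1.2400i → escape time 3
(row=3, col=2): c = -0.5920 + -1.2400i → escape time 3
(row=3, col=3): c = -0.3080 + -1.2400i → escape time 3
(row=3, col=4): c = -0.0240 + -1.2400i → escape time 3
(row=3, col=5): c = 0.2600 + -1.2400i → escape time 2

Answer: 359999
999999
359999
233332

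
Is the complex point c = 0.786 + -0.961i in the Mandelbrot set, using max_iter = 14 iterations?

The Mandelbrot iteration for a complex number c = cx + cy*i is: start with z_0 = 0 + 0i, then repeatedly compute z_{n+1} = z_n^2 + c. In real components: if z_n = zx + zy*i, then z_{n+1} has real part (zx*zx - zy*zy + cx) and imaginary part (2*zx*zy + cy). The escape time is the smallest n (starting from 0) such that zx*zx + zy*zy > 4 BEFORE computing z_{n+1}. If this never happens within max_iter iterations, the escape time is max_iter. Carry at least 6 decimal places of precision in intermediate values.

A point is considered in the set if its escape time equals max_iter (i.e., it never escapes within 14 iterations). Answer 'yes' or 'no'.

Answer: no

Derivation:
z_0 = 0 + 0i, c = 0.7860 + -0.9610i
Iter 1: z = 0.7860 + -0.9610i, |z|^2 = 1.5413
Iter 2: z = 0.4803 + -2.4717i, |z|^2 = 6.3399
Escaped at iteration 2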